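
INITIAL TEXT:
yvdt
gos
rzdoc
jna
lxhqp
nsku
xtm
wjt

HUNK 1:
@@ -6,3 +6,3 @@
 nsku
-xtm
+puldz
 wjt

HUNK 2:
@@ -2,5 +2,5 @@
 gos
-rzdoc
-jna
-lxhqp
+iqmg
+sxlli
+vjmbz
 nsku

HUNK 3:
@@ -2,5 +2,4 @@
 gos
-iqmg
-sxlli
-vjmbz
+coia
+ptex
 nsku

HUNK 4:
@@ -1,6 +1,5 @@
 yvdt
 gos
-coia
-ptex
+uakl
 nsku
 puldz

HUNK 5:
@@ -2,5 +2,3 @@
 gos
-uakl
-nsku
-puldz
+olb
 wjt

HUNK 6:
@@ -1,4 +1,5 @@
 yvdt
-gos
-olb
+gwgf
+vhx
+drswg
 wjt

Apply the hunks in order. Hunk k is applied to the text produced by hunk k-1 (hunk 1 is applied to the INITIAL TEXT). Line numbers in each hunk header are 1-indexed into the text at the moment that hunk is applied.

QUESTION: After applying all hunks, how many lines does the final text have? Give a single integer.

Hunk 1: at line 6 remove [xtm] add [puldz] -> 8 lines: yvdt gos rzdoc jna lxhqp nsku puldz wjt
Hunk 2: at line 2 remove [rzdoc,jna,lxhqp] add [iqmg,sxlli,vjmbz] -> 8 lines: yvdt gos iqmg sxlli vjmbz nsku puldz wjt
Hunk 3: at line 2 remove [iqmg,sxlli,vjmbz] add [coia,ptex] -> 7 lines: yvdt gos coia ptex nsku puldz wjt
Hunk 4: at line 1 remove [coia,ptex] add [uakl] -> 6 lines: yvdt gos uakl nsku puldz wjt
Hunk 5: at line 2 remove [uakl,nsku,puldz] add [olb] -> 4 lines: yvdt gos olb wjt
Hunk 6: at line 1 remove [gos,olb] add [gwgf,vhx,drswg] -> 5 lines: yvdt gwgf vhx drswg wjt
Final line count: 5

Answer: 5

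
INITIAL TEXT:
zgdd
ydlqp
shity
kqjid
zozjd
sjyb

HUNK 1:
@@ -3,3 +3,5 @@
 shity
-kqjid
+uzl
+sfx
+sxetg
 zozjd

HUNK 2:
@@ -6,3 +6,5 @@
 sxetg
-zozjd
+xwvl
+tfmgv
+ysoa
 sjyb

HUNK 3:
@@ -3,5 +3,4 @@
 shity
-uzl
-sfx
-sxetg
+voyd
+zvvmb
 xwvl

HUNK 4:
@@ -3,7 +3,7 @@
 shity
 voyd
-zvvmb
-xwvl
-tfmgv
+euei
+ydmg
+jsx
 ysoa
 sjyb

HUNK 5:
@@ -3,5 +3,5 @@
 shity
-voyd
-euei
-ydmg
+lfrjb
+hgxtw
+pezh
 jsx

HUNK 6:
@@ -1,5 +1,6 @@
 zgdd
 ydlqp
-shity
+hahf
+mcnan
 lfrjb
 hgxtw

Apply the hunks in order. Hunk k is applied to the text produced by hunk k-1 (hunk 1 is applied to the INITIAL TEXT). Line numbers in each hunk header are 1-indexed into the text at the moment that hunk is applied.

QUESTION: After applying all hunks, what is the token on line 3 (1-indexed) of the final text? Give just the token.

Hunk 1: at line 3 remove [kqjid] add [uzl,sfx,sxetg] -> 8 lines: zgdd ydlqp shity uzl sfx sxetg zozjd sjyb
Hunk 2: at line 6 remove [zozjd] add [xwvl,tfmgv,ysoa] -> 10 lines: zgdd ydlqp shity uzl sfx sxetg xwvl tfmgv ysoa sjyb
Hunk 3: at line 3 remove [uzl,sfx,sxetg] add [voyd,zvvmb] -> 9 lines: zgdd ydlqp shity voyd zvvmb xwvl tfmgv ysoa sjyb
Hunk 4: at line 3 remove [zvvmb,xwvl,tfmgv] add [euei,ydmg,jsx] -> 9 lines: zgdd ydlqp shity voyd euei ydmg jsx ysoa sjyb
Hunk 5: at line 3 remove [voyd,euei,ydmg] add [lfrjb,hgxtw,pezh] -> 9 lines: zgdd ydlqp shity lfrjb hgxtw pezh jsx ysoa sjyb
Hunk 6: at line 1 remove [shity] add [hahf,mcnan] -> 10 lines: zgdd ydlqp hahf mcnan lfrjb hgxtw pezh jsx ysoa sjyb
Final line 3: hahf

Answer: hahf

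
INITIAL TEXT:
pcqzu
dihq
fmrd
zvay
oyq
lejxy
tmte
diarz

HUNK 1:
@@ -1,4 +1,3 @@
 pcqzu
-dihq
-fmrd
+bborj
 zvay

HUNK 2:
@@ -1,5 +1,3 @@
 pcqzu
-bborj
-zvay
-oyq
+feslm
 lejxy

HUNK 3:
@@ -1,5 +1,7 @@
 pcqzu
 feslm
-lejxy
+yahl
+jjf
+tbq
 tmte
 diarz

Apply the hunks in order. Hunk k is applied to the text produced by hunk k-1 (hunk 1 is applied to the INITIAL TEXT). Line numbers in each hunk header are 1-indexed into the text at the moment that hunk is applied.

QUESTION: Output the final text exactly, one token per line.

Answer: pcqzu
feslm
yahl
jjf
tbq
tmte
diarz

Derivation:
Hunk 1: at line 1 remove [dihq,fmrd] add [bborj] -> 7 lines: pcqzu bborj zvay oyq lejxy tmte diarz
Hunk 2: at line 1 remove [bborj,zvay,oyq] add [feslm] -> 5 lines: pcqzu feslm lejxy tmte diarz
Hunk 3: at line 1 remove [lejxy] add [yahl,jjf,tbq] -> 7 lines: pcqzu feslm yahl jjf tbq tmte diarz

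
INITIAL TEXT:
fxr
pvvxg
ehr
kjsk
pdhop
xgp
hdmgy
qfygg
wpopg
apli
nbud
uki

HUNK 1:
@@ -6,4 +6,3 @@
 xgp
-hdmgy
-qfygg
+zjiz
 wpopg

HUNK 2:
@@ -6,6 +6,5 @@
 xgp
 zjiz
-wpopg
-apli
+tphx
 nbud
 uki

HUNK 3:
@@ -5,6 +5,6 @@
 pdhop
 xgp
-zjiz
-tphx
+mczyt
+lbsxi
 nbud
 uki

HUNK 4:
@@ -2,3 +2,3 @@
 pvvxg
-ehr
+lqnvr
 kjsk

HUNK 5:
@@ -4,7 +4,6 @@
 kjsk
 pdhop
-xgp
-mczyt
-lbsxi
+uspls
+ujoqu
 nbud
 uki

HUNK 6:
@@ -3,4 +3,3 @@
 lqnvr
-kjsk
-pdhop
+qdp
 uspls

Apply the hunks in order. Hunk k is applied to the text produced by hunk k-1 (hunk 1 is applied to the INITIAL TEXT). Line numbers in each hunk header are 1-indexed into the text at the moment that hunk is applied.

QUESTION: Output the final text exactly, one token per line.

Hunk 1: at line 6 remove [hdmgy,qfygg] add [zjiz] -> 11 lines: fxr pvvxg ehr kjsk pdhop xgp zjiz wpopg apli nbud uki
Hunk 2: at line 6 remove [wpopg,apli] add [tphx] -> 10 lines: fxr pvvxg ehr kjsk pdhop xgp zjiz tphx nbud uki
Hunk 3: at line 5 remove [zjiz,tphx] add [mczyt,lbsxi] -> 10 lines: fxr pvvxg ehr kjsk pdhop xgp mczyt lbsxi nbud uki
Hunk 4: at line 2 remove [ehr] add [lqnvr] -> 10 lines: fxr pvvxg lqnvr kjsk pdhop xgp mczyt lbsxi nbud uki
Hunk 5: at line 4 remove [xgp,mczyt,lbsxi] add [uspls,ujoqu] -> 9 lines: fxr pvvxg lqnvr kjsk pdhop uspls ujoqu nbud uki
Hunk 6: at line 3 remove [kjsk,pdhop] add [qdp] -> 8 lines: fxr pvvxg lqnvr qdp uspls ujoqu nbud uki

Answer: fxr
pvvxg
lqnvr
qdp
uspls
ujoqu
nbud
uki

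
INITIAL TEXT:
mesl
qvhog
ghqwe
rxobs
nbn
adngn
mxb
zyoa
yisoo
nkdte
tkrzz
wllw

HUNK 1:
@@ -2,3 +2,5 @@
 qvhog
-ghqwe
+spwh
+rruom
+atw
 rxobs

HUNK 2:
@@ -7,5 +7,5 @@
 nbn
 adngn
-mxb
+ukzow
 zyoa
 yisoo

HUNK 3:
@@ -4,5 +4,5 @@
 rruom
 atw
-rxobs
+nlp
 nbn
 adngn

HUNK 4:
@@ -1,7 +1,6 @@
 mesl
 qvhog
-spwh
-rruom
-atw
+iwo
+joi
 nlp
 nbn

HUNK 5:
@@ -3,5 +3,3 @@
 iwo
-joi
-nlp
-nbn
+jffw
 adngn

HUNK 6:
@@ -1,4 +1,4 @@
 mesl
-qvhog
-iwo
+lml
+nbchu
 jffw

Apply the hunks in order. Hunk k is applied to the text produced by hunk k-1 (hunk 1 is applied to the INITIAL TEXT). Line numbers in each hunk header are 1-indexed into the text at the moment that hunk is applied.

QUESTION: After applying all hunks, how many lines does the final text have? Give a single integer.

Hunk 1: at line 2 remove [ghqwe] add [spwh,rruom,atw] -> 14 lines: mesl qvhog spwh rruom atw rxobs nbn adngn mxb zyoa yisoo nkdte tkrzz wllw
Hunk 2: at line 7 remove [mxb] add [ukzow] -> 14 lines: mesl qvhog spwh rruom atw rxobs nbn adngn ukzow zyoa yisoo nkdte tkrzz wllw
Hunk 3: at line 4 remove [rxobs] add [nlp] -> 14 lines: mesl qvhog spwh rruom atw nlp nbn adngn ukzow zyoa yisoo nkdte tkrzz wllw
Hunk 4: at line 1 remove [spwh,rruom,atw] add [iwo,joi] -> 13 lines: mesl qvhog iwo joi nlp nbn adngn ukzow zyoa yisoo nkdte tkrzz wllw
Hunk 5: at line 3 remove [joi,nlp,nbn] add [jffw] -> 11 lines: mesl qvhog iwo jffw adngn ukzow zyoa yisoo nkdte tkrzz wllw
Hunk 6: at line 1 remove [qvhog,iwo] add [lml,nbchu] -> 11 lines: mesl lml nbchu jffw adngn ukzow zyoa yisoo nkdte tkrzz wllw
Final line count: 11

Answer: 11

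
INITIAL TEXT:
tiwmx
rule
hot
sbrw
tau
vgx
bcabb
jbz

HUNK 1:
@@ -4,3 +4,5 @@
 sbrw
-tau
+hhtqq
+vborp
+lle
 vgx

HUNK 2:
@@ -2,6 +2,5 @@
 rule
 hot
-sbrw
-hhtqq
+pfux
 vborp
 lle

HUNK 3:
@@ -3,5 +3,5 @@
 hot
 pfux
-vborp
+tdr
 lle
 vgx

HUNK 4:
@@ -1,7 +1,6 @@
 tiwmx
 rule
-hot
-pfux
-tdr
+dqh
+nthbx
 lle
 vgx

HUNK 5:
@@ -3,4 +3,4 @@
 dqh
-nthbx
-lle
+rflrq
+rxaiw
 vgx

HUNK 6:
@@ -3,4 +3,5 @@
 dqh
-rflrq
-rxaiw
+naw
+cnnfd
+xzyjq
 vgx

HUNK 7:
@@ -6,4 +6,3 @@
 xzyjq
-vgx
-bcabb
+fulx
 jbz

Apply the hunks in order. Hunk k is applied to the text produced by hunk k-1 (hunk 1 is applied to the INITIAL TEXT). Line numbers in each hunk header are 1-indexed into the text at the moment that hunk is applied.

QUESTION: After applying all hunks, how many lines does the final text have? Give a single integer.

Hunk 1: at line 4 remove [tau] add [hhtqq,vborp,lle] -> 10 lines: tiwmx rule hot sbrw hhtqq vborp lle vgx bcabb jbz
Hunk 2: at line 2 remove [sbrw,hhtqq] add [pfux] -> 9 lines: tiwmx rule hot pfux vborp lle vgx bcabb jbz
Hunk 3: at line 3 remove [vborp] add [tdr] -> 9 lines: tiwmx rule hot pfux tdr lle vgx bcabb jbz
Hunk 4: at line 1 remove [hot,pfux,tdr] add [dqh,nthbx] -> 8 lines: tiwmx rule dqh nthbx lle vgx bcabb jbz
Hunk 5: at line 3 remove [nthbx,lle] add [rflrq,rxaiw] -> 8 lines: tiwmx rule dqh rflrq rxaiw vgx bcabb jbz
Hunk 6: at line 3 remove [rflrq,rxaiw] add [naw,cnnfd,xzyjq] -> 9 lines: tiwmx rule dqh naw cnnfd xzyjq vgx bcabb jbz
Hunk 7: at line 6 remove [vgx,bcabb] add [fulx] -> 8 lines: tiwmx rule dqh naw cnnfd xzyjq fulx jbz
Final line count: 8

Answer: 8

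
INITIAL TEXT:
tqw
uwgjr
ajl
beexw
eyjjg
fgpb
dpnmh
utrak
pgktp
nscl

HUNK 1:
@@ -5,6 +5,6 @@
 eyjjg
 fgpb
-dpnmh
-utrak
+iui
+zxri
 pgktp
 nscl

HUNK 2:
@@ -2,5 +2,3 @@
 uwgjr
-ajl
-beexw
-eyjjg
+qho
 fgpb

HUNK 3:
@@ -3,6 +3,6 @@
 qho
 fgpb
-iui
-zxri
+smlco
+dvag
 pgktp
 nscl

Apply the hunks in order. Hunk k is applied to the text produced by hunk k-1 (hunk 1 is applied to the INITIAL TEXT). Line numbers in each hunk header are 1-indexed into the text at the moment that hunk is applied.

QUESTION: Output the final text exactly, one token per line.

Answer: tqw
uwgjr
qho
fgpb
smlco
dvag
pgktp
nscl

Derivation:
Hunk 1: at line 5 remove [dpnmh,utrak] add [iui,zxri] -> 10 lines: tqw uwgjr ajl beexw eyjjg fgpb iui zxri pgktp nscl
Hunk 2: at line 2 remove [ajl,beexw,eyjjg] add [qho] -> 8 lines: tqw uwgjr qho fgpb iui zxri pgktp nscl
Hunk 3: at line 3 remove [iui,zxri] add [smlco,dvag] -> 8 lines: tqw uwgjr qho fgpb smlco dvag pgktp nscl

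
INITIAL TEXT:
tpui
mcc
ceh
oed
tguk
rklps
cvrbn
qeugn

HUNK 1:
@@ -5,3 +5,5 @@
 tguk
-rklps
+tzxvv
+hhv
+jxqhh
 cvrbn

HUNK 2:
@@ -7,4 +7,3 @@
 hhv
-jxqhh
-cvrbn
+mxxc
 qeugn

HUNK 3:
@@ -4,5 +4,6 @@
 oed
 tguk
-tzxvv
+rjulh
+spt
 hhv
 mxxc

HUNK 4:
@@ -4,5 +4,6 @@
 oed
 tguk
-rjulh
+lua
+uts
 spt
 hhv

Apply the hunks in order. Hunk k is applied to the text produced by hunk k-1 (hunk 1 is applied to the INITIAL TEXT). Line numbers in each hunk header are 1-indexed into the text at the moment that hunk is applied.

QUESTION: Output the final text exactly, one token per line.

Answer: tpui
mcc
ceh
oed
tguk
lua
uts
spt
hhv
mxxc
qeugn

Derivation:
Hunk 1: at line 5 remove [rklps] add [tzxvv,hhv,jxqhh] -> 10 lines: tpui mcc ceh oed tguk tzxvv hhv jxqhh cvrbn qeugn
Hunk 2: at line 7 remove [jxqhh,cvrbn] add [mxxc] -> 9 lines: tpui mcc ceh oed tguk tzxvv hhv mxxc qeugn
Hunk 3: at line 4 remove [tzxvv] add [rjulh,spt] -> 10 lines: tpui mcc ceh oed tguk rjulh spt hhv mxxc qeugn
Hunk 4: at line 4 remove [rjulh] add [lua,uts] -> 11 lines: tpui mcc ceh oed tguk lua uts spt hhv mxxc qeugn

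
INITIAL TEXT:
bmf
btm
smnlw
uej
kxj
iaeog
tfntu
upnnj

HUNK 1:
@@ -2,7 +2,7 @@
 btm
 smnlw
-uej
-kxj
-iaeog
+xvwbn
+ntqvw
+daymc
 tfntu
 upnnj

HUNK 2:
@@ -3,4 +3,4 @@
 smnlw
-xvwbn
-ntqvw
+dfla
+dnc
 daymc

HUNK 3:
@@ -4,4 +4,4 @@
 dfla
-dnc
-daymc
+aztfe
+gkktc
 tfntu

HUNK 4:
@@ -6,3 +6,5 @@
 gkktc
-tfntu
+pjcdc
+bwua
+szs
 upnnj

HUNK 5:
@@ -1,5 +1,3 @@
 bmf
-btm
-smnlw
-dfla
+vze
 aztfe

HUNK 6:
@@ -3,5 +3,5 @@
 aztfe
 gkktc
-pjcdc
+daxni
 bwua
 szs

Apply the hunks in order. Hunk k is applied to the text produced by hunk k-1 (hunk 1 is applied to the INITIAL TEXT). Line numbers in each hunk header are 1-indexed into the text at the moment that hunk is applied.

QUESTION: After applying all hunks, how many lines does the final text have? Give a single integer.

Answer: 8

Derivation:
Hunk 1: at line 2 remove [uej,kxj,iaeog] add [xvwbn,ntqvw,daymc] -> 8 lines: bmf btm smnlw xvwbn ntqvw daymc tfntu upnnj
Hunk 2: at line 3 remove [xvwbn,ntqvw] add [dfla,dnc] -> 8 lines: bmf btm smnlw dfla dnc daymc tfntu upnnj
Hunk 3: at line 4 remove [dnc,daymc] add [aztfe,gkktc] -> 8 lines: bmf btm smnlw dfla aztfe gkktc tfntu upnnj
Hunk 4: at line 6 remove [tfntu] add [pjcdc,bwua,szs] -> 10 lines: bmf btm smnlw dfla aztfe gkktc pjcdc bwua szs upnnj
Hunk 5: at line 1 remove [btm,smnlw,dfla] add [vze] -> 8 lines: bmf vze aztfe gkktc pjcdc bwua szs upnnj
Hunk 6: at line 3 remove [pjcdc] add [daxni] -> 8 lines: bmf vze aztfe gkktc daxni bwua szs upnnj
Final line count: 8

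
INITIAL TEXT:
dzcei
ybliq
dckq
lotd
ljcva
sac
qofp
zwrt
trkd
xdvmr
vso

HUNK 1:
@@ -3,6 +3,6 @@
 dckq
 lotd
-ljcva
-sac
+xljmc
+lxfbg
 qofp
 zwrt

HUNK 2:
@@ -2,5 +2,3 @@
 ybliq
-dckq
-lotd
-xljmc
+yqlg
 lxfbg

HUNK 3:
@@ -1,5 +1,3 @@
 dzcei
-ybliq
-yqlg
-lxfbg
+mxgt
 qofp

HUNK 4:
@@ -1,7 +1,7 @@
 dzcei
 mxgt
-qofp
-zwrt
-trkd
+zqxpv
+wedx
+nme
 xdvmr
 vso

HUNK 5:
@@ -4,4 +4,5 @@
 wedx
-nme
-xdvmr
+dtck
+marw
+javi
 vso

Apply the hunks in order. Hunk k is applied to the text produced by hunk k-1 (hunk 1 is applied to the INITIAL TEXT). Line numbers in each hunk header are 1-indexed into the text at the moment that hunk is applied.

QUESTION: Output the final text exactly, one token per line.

Hunk 1: at line 3 remove [ljcva,sac] add [xljmc,lxfbg] -> 11 lines: dzcei ybliq dckq lotd xljmc lxfbg qofp zwrt trkd xdvmr vso
Hunk 2: at line 2 remove [dckq,lotd,xljmc] add [yqlg] -> 9 lines: dzcei ybliq yqlg lxfbg qofp zwrt trkd xdvmr vso
Hunk 3: at line 1 remove [ybliq,yqlg,lxfbg] add [mxgt] -> 7 lines: dzcei mxgt qofp zwrt trkd xdvmr vso
Hunk 4: at line 1 remove [qofp,zwrt,trkd] add [zqxpv,wedx,nme] -> 7 lines: dzcei mxgt zqxpv wedx nme xdvmr vso
Hunk 5: at line 4 remove [nme,xdvmr] add [dtck,marw,javi] -> 8 lines: dzcei mxgt zqxpv wedx dtck marw javi vso

Answer: dzcei
mxgt
zqxpv
wedx
dtck
marw
javi
vso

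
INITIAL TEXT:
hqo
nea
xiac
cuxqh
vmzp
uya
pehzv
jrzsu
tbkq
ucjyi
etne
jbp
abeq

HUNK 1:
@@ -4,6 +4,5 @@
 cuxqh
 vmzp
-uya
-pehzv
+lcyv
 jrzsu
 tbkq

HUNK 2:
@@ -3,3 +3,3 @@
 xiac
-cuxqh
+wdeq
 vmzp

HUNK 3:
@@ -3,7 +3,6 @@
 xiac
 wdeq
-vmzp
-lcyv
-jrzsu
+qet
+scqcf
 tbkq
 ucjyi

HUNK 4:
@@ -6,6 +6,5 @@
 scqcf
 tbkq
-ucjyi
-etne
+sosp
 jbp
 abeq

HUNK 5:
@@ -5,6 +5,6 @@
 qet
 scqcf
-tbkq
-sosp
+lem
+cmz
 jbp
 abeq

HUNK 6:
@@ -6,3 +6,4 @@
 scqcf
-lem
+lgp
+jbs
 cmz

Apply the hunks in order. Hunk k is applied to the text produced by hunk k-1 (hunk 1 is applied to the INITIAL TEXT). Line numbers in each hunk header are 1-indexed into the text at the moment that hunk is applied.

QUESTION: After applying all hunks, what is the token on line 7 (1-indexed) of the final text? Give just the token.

Answer: lgp

Derivation:
Hunk 1: at line 4 remove [uya,pehzv] add [lcyv] -> 12 lines: hqo nea xiac cuxqh vmzp lcyv jrzsu tbkq ucjyi etne jbp abeq
Hunk 2: at line 3 remove [cuxqh] add [wdeq] -> 12 lines: hqo nea xiac wdeq vmzp lcyv jrzsu tbkq ucjyi etne jbp abeq
Hunk 3: at line 3 remove [vmzp,lcyv,jrzsu] add [qet,scqcf] -> 11 lines: hqo nea xiac wdeq qet scqcf tbkq ucjyi etne jbp abeq
Hunk 4: at line 6 remove [ucjyi,etne] add [sosp] -> 10 lines: hqo nea xiac wdeq qet scqcf tbkq sosp jbp abeq
Hunk 5: at line 5 remove [tbkq,sosp] add [lem,cmz] -> 10 lines: hqo nea xiac wdeq qet scqcf lem cmz jbp abeq
Hunk 6: at line 6 remove [lem] add [lgp,jbs] -> 11 lines: hqo nea xiac wdeq qet scqcf lgp jbs cmz jbp abeq
Final line 7: lgp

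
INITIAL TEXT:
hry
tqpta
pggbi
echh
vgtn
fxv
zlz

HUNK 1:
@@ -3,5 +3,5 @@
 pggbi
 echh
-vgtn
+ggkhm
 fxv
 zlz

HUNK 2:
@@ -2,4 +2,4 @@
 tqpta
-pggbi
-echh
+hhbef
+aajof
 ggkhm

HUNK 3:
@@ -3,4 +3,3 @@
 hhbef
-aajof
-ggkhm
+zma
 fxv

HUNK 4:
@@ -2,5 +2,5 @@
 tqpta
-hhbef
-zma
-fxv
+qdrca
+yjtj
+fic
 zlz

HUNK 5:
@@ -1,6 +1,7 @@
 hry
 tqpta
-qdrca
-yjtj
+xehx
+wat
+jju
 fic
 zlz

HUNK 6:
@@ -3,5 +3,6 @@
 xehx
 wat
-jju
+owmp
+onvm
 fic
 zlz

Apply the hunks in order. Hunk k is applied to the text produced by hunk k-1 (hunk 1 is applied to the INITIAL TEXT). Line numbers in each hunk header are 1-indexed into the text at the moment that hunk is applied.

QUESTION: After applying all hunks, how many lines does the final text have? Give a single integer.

Answer: 8

Derivation:
Hunk 1: at line 3 remove [vgtn] add [ggkhm] -> 7 lines: hry tqpta pggbi echh ggkhm fxv zlz
Hunk 2: at line 2 remove [pggbi,echh] add [hhbef,aajof] -> 7 lines: hry tqpta hhbef aajof ggkhm fxv zlz
Hunk 3: at line 3 remove [aajof,ggkhm] add [zma] -> 6 lines: hry tqpta hhbef zma fxv zlz
Hunk 4: at line 2 remove [hhbef,zma,fxv] add [qdrca,yjtj,fic] -> 6 lines: hry tqpta qdrca yjtj fic zlz
Hunk 5: at line 1 remove [qdrca,yjtj] add [xehx,wat,jju] -> 7 lines: hry tqpta xehx wat jju fic zlz
Hunk 6: at line 3 remove [jju] add [owmp,onvm] -> 8 lines: hry tqpta xehx wat owmp onvm fic zlz
Final line count: 8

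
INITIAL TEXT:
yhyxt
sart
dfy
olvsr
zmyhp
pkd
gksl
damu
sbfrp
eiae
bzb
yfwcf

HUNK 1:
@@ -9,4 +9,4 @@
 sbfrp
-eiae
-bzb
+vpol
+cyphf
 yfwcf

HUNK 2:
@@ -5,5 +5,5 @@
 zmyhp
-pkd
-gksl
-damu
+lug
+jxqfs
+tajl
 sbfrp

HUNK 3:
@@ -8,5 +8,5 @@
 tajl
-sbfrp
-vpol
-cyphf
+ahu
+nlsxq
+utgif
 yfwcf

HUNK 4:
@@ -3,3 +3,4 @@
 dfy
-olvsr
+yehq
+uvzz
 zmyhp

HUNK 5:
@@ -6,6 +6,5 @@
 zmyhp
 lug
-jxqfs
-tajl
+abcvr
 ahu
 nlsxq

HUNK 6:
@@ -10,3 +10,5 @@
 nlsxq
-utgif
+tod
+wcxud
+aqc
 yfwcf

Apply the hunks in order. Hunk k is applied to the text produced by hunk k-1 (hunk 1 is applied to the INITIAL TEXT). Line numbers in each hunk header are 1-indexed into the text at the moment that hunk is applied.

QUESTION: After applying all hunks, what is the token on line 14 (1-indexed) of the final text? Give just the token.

Hunk 1: at line 9 remove [eiae,bzb] add [vpol,cyphf] -> 12 lines: yhyxt sart dfy olvsr zmyhp pkd gksl damu sbfrp vpol cyphf yfwcf
Hunk 2: at line 5 remove [pkd,gksl,damu] add [lug,jxqfs,tajl] -> 12 lines: yhyxt sart dfy olvsr zmyhp lug jxqfs tajl sbfrp vpol cyphf yfwcf
Hunk 3: at line 8 remove [sbfrp,vpol,cyphf] add [ahu,nlsxq,utgif] -> 12 lines: yhyxt sart dfy olvsr zmyhp lug jxqfs tajl ahu nlsxq utgif yfwcf
Hunk 4: at line 3 remove [olvsr] add [yehq,uvzz] -> 13 lines: yhyxt sart dfy yehq uvzz zmyhp lug jxqfs tajl ahu nlsxq utgif yfwcf
Hunk 5: at line 6 remove [jxqfs,tajl] add [abcvr] -> 12 lines: yhyxt sart dfy yehq uvzz zmyhp lug abcvr ahu nlsxq utgif yfwcf
Hunk 6: at line 10 remove [utgif] add [tod,wcxud,aqc] -> 14 lines: yhyxt sart dfy yehq uvzz zmyhp lug abcvr ahu nlsxq tod wcxud aqc yfwcf
Final line 14: yfwcf

Answer: yfwcf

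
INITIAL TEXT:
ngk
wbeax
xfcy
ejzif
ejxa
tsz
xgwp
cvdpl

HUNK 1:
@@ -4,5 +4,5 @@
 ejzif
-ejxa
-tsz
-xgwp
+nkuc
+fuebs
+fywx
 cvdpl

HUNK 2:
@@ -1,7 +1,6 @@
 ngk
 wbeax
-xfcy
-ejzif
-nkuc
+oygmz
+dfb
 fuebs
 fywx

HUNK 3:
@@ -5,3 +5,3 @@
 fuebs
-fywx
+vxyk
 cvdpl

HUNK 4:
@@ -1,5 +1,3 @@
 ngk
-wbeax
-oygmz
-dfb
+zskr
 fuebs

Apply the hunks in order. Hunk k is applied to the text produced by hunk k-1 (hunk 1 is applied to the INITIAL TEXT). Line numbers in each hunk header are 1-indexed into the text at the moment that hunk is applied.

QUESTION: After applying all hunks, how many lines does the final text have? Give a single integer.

Answer: 5

Derivation:
Hunk 1: at line 4 remove [ejxa,tsz,xgwp] add [nkuc,fuebs,fywx] -> 8 lines: ngk wbeax xfcy ejzif nkuc fuebs fywx cvdpl
Hunk 2: at line 1 remove [xfcy,ejzif,nkuc] add [oygmz,dfb] -> 7 lines: ngk wbeax oygmz dfb fuebs fywx cvdpl
Hunk 3: at line 5 remove [fywx] add [vxyk] -> 7 lines: ngk wbeax oygmz dfb fuebs vxyk cvdpl
Hunk 4: at line 1 remove [wbeax,oygmz,dfb] add [zskr] -> 5 lines: ngk zskr fuebs vxyk cvdpl
Final line count: 5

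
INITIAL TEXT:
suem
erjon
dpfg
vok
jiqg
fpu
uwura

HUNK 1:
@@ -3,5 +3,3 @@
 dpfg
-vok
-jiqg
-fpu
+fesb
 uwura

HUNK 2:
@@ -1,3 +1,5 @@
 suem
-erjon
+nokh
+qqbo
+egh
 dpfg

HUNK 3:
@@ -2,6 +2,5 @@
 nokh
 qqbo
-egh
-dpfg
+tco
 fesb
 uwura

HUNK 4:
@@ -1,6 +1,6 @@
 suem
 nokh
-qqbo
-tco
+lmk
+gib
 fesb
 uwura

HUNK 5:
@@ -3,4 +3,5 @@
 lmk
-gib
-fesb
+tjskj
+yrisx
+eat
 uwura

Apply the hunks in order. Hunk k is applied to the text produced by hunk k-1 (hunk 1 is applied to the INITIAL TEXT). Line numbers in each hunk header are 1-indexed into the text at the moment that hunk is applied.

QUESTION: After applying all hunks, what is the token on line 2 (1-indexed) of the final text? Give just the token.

Hunk 1: at line 3 remove [vok,jiqg,fpu] add [fesb] -> 5 lines: suem erjon dpfg fesb uwura
Hunk 2: at line 1 remove [erjon] add [nokh,qqbo,egh] -> 7 lines: suem nokh qqbo egh dpfg fesb uwura
Hunk 3: at line 2 remove [egh,dpfg] add [tco] -> 6 lines: suem nokh qqbo tco fesb uwura
Hunk 4: at line 1 remove [qqbo,tco] add [lmk,gib] -> 6 lines: suem nokh lmk gib fesb uwura
Hunk 5: at line 3 remove [gib,fesb] add [tjskj,yrisx,eat] -> 7 lines: suem nokh lmk tjskj yrisx eat uwura
Final line 2: nokh

Answer: nokh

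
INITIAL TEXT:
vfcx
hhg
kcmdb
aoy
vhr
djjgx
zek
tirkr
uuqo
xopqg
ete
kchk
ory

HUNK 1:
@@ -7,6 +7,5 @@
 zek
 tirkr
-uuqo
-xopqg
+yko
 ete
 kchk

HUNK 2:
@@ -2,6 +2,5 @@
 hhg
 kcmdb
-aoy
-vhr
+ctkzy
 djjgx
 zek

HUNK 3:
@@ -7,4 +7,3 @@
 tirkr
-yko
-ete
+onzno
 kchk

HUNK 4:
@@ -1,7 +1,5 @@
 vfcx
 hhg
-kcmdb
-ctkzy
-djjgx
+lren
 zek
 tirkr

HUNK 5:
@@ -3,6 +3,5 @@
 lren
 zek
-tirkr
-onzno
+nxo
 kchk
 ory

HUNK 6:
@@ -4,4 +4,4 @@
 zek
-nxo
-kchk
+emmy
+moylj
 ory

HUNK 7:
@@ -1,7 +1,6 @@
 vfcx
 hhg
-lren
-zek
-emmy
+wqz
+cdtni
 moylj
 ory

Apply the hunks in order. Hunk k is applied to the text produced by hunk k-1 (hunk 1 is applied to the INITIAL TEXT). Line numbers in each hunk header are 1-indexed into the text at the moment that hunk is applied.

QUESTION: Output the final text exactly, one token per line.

Hunk 1: at line 7 remove [uuqo,xopqg] add [yko] -> 12 lines: vfcx hhg kcmdb aoy vhr djjgx zek tirkr yko ete kchk ory
Hunk 2: at line 2 remove [aoy,vhr] add [ctkzy] -> 11 lines: vfcx hhg kcmdb ctkzy djjgx zek tirkr yko ete kchk ory
Hunk 3: at line 7 remove [yko,ete] add [onzno] -> 10 lines: vfcx hhg kcmdb ctkzy djjgx zek tirkr onzno kchk ory
Hunk 4: at line 1 remove [kcmdb,ctkzy,djjgx] add [lren] -> 8 lines: vfcx hhg lren zek tirkr onzno kchk ory
Hunk 5: at line 3 remove [tirkr,onzno] add [nxo] -> 7 lines: vfcx hhg lren zek nxo kchk ory
Hunk 6: at line 4 remove [nxo,kchk] add [emmy,moylj] -> 7 lines: vfcx hhg lren zek emmy moylj ory
Hunk 7: at line 1 remove [lren,zek,emmy] add [wqz,cdtni] -> 6 lines: vfcx hhg wqz cdtni moylj ory

Answer: vfcx
hhg
wqz
cdtni
moylj
ory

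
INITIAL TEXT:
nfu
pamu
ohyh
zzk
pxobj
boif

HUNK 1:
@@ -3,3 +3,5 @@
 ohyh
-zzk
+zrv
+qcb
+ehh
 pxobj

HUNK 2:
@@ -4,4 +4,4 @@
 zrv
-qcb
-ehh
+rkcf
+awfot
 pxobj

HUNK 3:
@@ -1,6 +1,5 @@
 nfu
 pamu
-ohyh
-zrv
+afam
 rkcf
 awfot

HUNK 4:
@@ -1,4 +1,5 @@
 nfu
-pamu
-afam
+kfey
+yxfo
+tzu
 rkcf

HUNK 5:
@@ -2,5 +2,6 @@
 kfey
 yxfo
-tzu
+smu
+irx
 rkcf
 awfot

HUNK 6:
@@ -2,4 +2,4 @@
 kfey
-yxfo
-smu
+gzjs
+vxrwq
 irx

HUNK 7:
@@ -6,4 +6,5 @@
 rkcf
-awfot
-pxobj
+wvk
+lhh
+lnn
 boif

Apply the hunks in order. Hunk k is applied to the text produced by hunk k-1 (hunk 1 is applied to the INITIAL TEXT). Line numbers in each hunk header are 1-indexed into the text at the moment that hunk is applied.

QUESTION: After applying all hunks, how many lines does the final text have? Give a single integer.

Hunk 1: at line 3 remove [zzk] add [zrv,qcb,ehh] -> 8 lines: nfu pamu ohyh zrv qcb ehh pxobj boif
Hunk 2: at line 4 remove [qcb,ehh] add [rkcf,awfot] -> 8 lines: nfu pamu ohyh zrv rkcf awfot pxobj boif
Hunk 3: at line 1 remove [ohyh,zrv] add [afam] -> 7 lines: nfu pamu afam rkcf awfot pxobj boif
Hunk 4: at line 1 remove [pamu,afam] add [kfey,yxfo,tzu] -> 8 lines: nfu kfey yxfo tzu rkcf awfot pxobj boif
Hunk 5: at line 2 remove [tzu] add [smu,irx] -> 9 lines: nfu kfey yxfo smu irx rkcf awfot pxobj boif
Hunk 6: at line 2 remove [yxfo,smu] add [gzjs,vxrwq] -> 9 lines: nfu kfey gzjs vxrwq irx rkcf awfot pxobj boif
Hunk 7: at line 6 remove [awfot,pxobj] add [wvk,lhh,lnn] -> 10 lines: nfu kfey gzjs vxrwq irx rkcf wvk lhh lnn boif
Final line count: 10

Answer: 10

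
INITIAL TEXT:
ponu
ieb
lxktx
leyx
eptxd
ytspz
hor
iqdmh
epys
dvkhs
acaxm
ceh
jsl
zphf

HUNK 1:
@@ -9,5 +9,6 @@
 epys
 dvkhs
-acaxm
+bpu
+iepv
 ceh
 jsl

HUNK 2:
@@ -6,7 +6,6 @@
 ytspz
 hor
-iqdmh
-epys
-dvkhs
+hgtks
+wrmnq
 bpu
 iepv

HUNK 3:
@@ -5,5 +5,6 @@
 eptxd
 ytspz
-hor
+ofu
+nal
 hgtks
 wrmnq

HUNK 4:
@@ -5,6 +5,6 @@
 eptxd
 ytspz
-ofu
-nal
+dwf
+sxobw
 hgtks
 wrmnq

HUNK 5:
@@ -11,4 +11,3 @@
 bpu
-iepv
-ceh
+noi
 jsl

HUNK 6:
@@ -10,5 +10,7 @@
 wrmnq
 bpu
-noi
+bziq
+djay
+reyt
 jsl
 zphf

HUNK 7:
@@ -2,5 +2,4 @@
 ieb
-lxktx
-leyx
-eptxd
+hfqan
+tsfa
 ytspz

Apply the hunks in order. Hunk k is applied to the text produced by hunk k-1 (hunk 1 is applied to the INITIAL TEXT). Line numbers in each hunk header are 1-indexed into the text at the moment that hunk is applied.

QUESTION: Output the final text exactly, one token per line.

Hunk 1: at line 9 remove [acaxm] add [bpu,iepv] -> 15 lines: ponu ieb lxktx leyx eptxd ytspz hor iqdmh epys dvkhs bpu iepv ceh jsl zphf
Hunk 2: at line 6 remove [iqdmh,epys,dvkhs] add [hgtks,wrmnq] -> 14 lines: ponu ieb lxktx leyx eptxd ytspz hor hgtks wrmnq bpu iepv ceh jsl zphf
Hunk 3: at line 5 remove [hor] add [ofu,nal] -> 15 lines: ponu ieb lxktx leyx eptxd ytspz ofu nal hgtks wrmnq bpu iepv ceh jsl zphf
Hunk 4: at line 5 remove [ofu,nal] add [dwf,sxobw] -> 15 lines: ponu ieb lxktx leyx eptxd ytspz dwf sxobw hgtks wrmnq bpu iepv ceh jsl zphf
Hunk 5: at line 11 remove [iepv,ceh] add [noi] -> 14 lines: ponu ieb lxktx leyx eptxd ytspz dwf sxobw hgtks wrmnq bpu noi jsl zphf
Hunk 6: at line 10 remove [noi] add [bziq,djay,reyt] -> 16 lines: ponu ieb lxktx leyx eptxd ytspz dwf sxobw hgtks wrmnq bpu bziq djay reyt jsl zphf
Hunk 7: at line 2 remove [lxktx,leyx,eptxd] add [hfqan,tsfa] -> 15 lines: ponu ieb hfqan tsfa ytspz dwf sxobw hgtks wrmnq bpu bziq djay reyt jsl zphf

Answer: ponu
ieb
hfqan
tsfa
ytspz
dwf
sxobw
hgtks
wrmnq
bpu
bziq
djay
reyt
jsl
zphf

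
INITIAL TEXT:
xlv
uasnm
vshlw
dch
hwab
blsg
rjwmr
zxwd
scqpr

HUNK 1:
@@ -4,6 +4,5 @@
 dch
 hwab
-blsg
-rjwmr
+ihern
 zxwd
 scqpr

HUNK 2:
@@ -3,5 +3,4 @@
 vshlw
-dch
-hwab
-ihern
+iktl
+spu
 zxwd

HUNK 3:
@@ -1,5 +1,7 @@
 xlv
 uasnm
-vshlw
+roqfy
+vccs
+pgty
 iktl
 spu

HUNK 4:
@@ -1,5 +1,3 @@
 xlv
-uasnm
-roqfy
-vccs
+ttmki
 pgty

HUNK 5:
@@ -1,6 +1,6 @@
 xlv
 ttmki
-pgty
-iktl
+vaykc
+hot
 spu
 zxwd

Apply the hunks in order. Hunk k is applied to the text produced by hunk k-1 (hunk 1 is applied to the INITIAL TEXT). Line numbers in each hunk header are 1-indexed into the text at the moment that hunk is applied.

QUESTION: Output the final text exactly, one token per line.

Answer: xlv
ttmki
vaykc
hot
spu
zxwd
scqpr

Derivation:
Hunk 1: at line 4 remove [blsg,rjwmr] add [ihern] -> 8 lines: xlv uasnm vshlw dch hwab ihern zxwd scqpr
Hunk 2: at line 3 remove [dch,hwab,ihern] add [iktl,spu] -> 7 lines: xlv uasnm vshlw iktl spu zxwd scqpr
Hunk 3: at line 1 remove [vshlw] add [roqfy,vccs,pgty] -> 9 lines: xlv uasnm roqfy vccs pgty iktl spu zxwd scqpr
Hunk 4: at line 1 remove [uasnm,roqfy,vccs] add [ttmki] -> 7 lines: xlv ttmki pgty iktl spu zxwd scqpr
Hunk 5: at line 1 remove [pgty,iktl] add [vaykc,hot] -> 7 lines: xlv ttmki vaykc hot spu zxwd scqpr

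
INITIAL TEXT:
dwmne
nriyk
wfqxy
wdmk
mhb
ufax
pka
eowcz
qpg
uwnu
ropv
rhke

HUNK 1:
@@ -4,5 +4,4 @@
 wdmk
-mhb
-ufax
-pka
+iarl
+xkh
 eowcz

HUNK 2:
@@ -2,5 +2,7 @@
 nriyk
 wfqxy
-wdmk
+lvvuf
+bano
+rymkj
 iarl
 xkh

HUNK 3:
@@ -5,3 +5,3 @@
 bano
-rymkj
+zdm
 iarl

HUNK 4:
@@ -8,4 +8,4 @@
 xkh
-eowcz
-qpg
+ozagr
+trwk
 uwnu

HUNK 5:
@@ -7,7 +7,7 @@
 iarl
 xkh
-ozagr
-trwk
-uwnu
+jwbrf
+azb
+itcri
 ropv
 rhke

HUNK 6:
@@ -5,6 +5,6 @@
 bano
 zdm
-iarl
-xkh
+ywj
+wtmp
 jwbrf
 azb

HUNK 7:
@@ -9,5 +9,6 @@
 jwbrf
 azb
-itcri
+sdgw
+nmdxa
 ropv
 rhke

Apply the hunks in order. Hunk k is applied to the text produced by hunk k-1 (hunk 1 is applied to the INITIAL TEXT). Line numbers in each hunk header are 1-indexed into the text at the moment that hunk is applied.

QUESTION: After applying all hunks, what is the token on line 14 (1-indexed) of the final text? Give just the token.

Answer: rhke

Derivation:
Hunk 1: at line 4 remove [mhb,ufax,pka] add [iarl,xkh] -> 11 lines: dwmne nriyk wfqxy wdmk iarl xkh eowcz qpg uwnu ropv rhke
Hunk 2: at line 2 remove [wdmk] add [lvvuf,bano,rymkj] -> 13 lines: dwmne nriyk wfqxy lvvuf bano rymkj iarl xkh eowcz qpg uwnu ropv rhke
Hunk 3: at line 5 remove [rymkj] add [zdm] -> 13 lines: dwmne nriyk wfqxy lvvuf bano zdm iarl xkh eowcz qpg uwnu ropv rhke
Hunk 4: at line 8 remove [eowcz,qpg] add [ozagr,trwk] -> 13 lines: dwmne nriyk wfqxy lvvuf bano zdm iarl xkh ozagr trwk uwnu ropv rhke
Hunk 5: at line 7 remove [ozagr,trwk,uwnu] add [jwbrf,azb,itcri] -> 13 lines: dwmne nriyk wfqxy lvvuf bano zdm iarl xkh jwbrf azb itcri ropv rhke
Hunk 6: at line 5 remove [iarl,xkh] add [ywj,wtmp] -> 13 lines: dwmne nriyk wfqxy lvvuf bano zdm ywj wtmp jwbrf azb itcri ropv rhke
Hunk 7: at line 9 remove [itcri] add [sdgw,nmdxa] -> 14 lines: dwmne nriyk wfqxy lvvuf bano zdm ywj wtmp jwbrf azb sdgw nmdxa ropv rhke
Final line 14: rhke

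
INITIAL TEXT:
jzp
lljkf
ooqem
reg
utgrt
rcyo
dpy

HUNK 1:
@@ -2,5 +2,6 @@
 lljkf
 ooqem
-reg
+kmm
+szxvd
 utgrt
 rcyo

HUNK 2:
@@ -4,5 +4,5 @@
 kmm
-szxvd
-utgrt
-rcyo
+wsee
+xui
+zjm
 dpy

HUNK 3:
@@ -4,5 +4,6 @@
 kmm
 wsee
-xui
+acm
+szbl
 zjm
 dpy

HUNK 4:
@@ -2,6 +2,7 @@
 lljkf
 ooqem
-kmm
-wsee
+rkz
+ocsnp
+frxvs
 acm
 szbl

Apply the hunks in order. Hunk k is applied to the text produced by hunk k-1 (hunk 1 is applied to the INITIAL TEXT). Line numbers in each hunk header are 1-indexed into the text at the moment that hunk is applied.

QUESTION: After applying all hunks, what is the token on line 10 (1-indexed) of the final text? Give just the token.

Answer: dpy

Derivation:
Hunk 1: at line 2 remove [reg] add [kmm,szxvd] -> 8 lines: jzp lljkf ooqem kmm szxvd utgrt rcyo dpy
Hunk 2: at line 4 remove [szxvd,utgrt,rcyo] add [wsee,xui,zjm] -> 8 lines: jzp lljkf ooqem kmm wsee xui zjm dpy
Hunk 3: at line 4 remove [xui] add [acm,szbl] -> 9 lines: jzp lljkf ooqem kmm wsee acm szbl zjm dpy
Hunk 4: at line 2 remove [kmm,wsee] add [rkz,ocsnp,frxvs] -> 10 lines: jzp lljkf ooqem rkz ocsnp frxvs acm szbl zjm dpy
Final line 10: dpy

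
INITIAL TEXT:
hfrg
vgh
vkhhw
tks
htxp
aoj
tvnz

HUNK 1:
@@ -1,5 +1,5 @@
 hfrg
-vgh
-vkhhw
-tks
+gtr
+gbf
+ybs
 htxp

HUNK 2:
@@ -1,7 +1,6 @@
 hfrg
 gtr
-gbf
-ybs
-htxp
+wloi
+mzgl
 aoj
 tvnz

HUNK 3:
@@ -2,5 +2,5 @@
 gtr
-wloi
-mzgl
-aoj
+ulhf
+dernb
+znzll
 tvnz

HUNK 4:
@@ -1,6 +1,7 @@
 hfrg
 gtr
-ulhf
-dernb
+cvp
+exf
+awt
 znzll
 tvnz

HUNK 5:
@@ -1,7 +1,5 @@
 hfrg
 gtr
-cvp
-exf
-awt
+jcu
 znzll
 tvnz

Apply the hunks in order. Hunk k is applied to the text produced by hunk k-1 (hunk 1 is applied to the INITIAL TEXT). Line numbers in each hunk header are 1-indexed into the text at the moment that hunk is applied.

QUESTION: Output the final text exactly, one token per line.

Answer: hfrg
gtr
jcu
znzll
tvnz

Derivation:
Hunk 1: at line 1 remove [vgh,vkhhw,tks] add [gtr,gbf,ybs] -> 7 lines: hfrg gtr gbf ybs htxp aoj tvnz
Hunk 2: at line 1 remove [gbf,ybs,htxp] add [wloi,mzgl] -> 6 lines: hfrg gtr wloi mzgl aoj tvnz
Hunk 3: at line 2 remove [wloi,mzgl,aoj] add [ulhf,dernb,znzll] -> 6 lines: hfrg gtr ulhf dernb znzll tvnz
Hunk 4: at line 1 remove [ulhf,dernb] add [cvp,exf,awt] -> 7 lines: hfrg gtr cvp exf awt znzll tvnz
Hunk 5: at line 1 remove [cvp,exf,awt] add [jcu] -> 5 lines: hfrg gtr jcu znzll tvnz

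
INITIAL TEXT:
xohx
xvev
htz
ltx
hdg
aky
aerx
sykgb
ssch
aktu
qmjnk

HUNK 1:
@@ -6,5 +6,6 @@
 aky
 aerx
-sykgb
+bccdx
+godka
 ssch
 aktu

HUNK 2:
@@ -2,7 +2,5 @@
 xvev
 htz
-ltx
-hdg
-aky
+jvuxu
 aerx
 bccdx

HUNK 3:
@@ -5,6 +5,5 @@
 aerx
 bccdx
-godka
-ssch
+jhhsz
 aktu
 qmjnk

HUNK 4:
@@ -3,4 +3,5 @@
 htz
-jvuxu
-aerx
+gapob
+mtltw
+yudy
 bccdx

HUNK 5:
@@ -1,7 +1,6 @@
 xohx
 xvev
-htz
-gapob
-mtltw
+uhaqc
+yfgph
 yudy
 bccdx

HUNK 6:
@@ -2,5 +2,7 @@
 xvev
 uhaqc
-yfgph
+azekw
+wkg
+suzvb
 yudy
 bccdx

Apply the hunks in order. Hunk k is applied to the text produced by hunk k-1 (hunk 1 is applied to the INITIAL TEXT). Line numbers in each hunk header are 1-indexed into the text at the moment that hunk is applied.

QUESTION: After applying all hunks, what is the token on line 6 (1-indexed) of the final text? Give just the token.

Answer: suzvb

Derivation:
Hunk 1: at line 6 remove [sykgb] add [bccdx,godka] -> 12 lines: xohx xvev htz ltx hdg aky aerx bccdx godka ssch aktu qmjnk
Hunk 2: at line 2 remove [ltx,hdg,aky] add [jvuxu] -> 10 lines: xohx xvev htz jvuxu aerx bccdx godka ssch aktu qmjnk
Hunk 3: at line 5 remove [godka,ssch] add [jhhsz] -> 9 lines: xohx xvev htz jvuxu aerx bccdx jhhsz aktu qmjnk
Hunk 4: at line 3 remove [jvuxu,aerx] add [gapob,mtltw,yudy] -> 10 lines: xohx xvev htz gapob mtltw yudy bccdx jhhsz aktu qmjnk
Hunk 5: at line 1 remove [htz,gapob,mtltw] add [uhaqc,yfgph] -> 9 lines: xohx xvev uhaqc yfgph yudy bccdx jhhsz aktu qmjnk
Hunk 6: at line 2 remove [yfgph] add [azekw,wkg,suzvb] -> 11 lines: xohx xvev uhaqc azekw wkg suzvb yudy bccdx jhhsz aktu qmjnk
Final line 6: suzvb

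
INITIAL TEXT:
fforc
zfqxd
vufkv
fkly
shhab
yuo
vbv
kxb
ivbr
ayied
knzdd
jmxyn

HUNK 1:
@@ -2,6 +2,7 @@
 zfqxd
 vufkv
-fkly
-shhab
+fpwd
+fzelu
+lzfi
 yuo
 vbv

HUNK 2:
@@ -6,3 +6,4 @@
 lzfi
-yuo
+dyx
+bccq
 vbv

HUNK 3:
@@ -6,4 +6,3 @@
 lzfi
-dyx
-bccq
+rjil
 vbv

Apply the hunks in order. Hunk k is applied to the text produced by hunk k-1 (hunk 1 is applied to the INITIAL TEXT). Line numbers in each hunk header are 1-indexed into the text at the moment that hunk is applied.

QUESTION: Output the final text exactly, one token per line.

Hunk 1: at line 2 remove [fkly,shhab] add [fpwd,fzelu,lzfi] -> 13 lines: fforc zfqxd vufkv fpwd fzelu lzfi yuo vbv kxb ivbr ayied knzdd jmxyn
Hunk 2: at line 6 remove [yuo] add [dyx,bccq] -> 14 lines: fforc zfqxd vufkv fpwd fzelu lzfi dyx bccq vbv kxb ivbr ayied knzdd jmxyn
Hunk 3: at line 6 remove [dyx,bccq] add [rjil] -> 13 lines: fforc zfqxd vufkv fpwd fzelu lzfi rjil vbv kxb ivbr ayied knzdd jmxyn

Answer: fforc
zfqxd
vufkv
fpwd
fzelu
lzfi
rjil
vbv
kxb
ivbr
ayied
knzdd
jmxyn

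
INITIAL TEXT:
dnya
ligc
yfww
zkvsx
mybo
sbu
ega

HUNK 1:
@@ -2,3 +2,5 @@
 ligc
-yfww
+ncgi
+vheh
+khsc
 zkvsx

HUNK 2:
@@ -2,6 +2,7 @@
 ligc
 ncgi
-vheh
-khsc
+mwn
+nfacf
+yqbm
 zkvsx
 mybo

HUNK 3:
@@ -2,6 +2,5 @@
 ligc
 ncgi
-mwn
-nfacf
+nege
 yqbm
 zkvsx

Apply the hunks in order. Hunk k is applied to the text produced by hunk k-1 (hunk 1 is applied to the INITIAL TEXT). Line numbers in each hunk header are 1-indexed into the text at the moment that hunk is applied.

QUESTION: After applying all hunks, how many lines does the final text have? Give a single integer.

Answer: 9

Derivation:
Hunk 1: at line 2 remove [yfww] add [ncgi,vheh,khsc] -> 9 lines: dnya ligc ncgi vheh khsc zkvsx mybo sbu ega
Hunk 2: at line 2 remove [vheh,khsc] add [mwn,nfacf,yqbm] -> 10 lines: dnya ligc ncgi mwn nfacf yqbm zkvsx mybo sbu ega
Hunk 3: at line 2 remove [mwn,nfacf] add [nege] -> 9 lines: dnya ligc ncgi nege yqbm zkvsx mybo sbu ega
Final line count: 9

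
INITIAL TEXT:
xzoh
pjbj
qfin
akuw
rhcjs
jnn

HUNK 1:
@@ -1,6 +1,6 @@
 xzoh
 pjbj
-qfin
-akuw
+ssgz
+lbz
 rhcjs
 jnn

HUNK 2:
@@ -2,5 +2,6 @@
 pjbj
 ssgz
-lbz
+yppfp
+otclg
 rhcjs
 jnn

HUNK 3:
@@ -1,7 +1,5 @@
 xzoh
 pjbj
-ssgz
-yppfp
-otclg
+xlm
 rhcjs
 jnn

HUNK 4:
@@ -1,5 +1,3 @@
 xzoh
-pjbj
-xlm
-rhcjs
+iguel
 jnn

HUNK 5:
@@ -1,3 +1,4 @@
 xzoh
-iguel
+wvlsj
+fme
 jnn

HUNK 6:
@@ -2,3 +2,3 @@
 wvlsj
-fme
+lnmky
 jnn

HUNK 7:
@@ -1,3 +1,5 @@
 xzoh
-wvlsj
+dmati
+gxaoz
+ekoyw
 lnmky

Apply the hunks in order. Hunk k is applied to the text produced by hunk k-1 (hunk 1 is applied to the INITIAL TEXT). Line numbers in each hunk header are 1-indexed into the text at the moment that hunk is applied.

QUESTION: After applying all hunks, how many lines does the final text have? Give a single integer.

Answer: 6

Derivation:
Hunk 1: at line 1 remove [qfin,akuw] add [ssgz,lbz] -> 6 lines: xzoh pjbj ssgz lbz rhcjs jnn
Hunk 2: at line 2 remove [lbz] add [yppfp,otclg] -> 7 lines: xzoh pjbj ssgz yppfp otclg rhcjs jnn
Hunk 3: at line 1 remove [ssgz,yppfp,otclg] add [xlm] -> 5 lines: xzoh pjbj xlm rhcjs jnn
Hunk 4: at line 1 remove [pjbj,xlm,rhcjs] add [iguel] -> 3 lines: xzoh iguel jnn
Hunk 5: at line 1 remove [iguel] add [wvlsj,fme] -> 4 lines: xzoh wvlsj fme jnn
Hunk 6: at line 2 remove [fme] add [lnmky] -> 4 lines: xzoh wvlsj lnmky jnn
Hunk 7: at line 1 remove [wvlsj] add [dmati,gxaoz,ekoyw] -> 6 lines: xzoh dmati gxaoz ekoyw lnmky jnn
Final line count: 6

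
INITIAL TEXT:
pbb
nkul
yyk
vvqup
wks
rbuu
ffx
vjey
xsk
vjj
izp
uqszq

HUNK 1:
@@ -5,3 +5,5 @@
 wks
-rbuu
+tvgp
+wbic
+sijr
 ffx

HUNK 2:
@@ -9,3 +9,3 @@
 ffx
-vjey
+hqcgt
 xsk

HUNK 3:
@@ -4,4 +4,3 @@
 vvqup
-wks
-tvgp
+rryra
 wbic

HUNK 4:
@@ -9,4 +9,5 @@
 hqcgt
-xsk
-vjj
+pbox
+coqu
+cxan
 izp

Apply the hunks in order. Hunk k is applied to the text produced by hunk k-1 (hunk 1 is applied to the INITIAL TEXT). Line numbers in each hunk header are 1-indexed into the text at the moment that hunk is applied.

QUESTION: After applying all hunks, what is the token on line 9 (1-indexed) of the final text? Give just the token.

Answer: hqcgt

Derivation:
Hunk 1: at line 5 remove [rbuu] add [tvgp,wbic,sijr] -> 14 lines: pbb nkul yyk vvqup wks tvgp wbic sijr ffx vjey xsk vjj izp uqszq
Hunk 2: at line 9 remove [vjey] add [hqcgt] -> 14 lines: pbb nkul yyk vvqup wks tvgp wbic sijr ffx hqcgt xsk vjj izp uqszq
Hunk 3: at line 4 remove [wks,tvgp] add [rryra] -> 13 lines: pbb nkul yyk vvqup rryra wbic sijr ffx hqcgt xsk vjj izp uqszq
Hunk 4: at line 9 remove [xsk,vjj] add [pbox,coqu,cxan] -> 14 lines: pbb nkul yyk vvqup rryra wbic sijr ffx hqcgt pbox coqu cxan izp uqszq
Final line 9: hqcgt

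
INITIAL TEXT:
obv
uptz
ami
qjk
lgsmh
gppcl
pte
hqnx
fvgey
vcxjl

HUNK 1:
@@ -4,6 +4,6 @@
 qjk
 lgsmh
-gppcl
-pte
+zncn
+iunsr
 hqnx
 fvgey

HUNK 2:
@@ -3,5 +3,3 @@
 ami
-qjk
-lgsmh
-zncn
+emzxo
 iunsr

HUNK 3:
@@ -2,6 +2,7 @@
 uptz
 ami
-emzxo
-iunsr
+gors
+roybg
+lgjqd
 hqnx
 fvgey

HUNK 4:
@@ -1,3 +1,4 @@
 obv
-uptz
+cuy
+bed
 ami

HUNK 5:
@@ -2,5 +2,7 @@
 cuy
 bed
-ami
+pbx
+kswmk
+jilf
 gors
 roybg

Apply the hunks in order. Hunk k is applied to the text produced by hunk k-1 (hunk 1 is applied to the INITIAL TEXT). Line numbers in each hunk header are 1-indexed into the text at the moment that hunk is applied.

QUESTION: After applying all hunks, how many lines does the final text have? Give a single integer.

Hunk 1: at line 4 remove [gppcl,pte] add [zncn,iunsr] -> 10 lines: obv uptz ami qjk lgsmh zncn iunsr hqnx fvgey vcxjl
Hunk 2: at line 3 remove [qjk,lgsmh,zncn] add [emzxo] -> 8 lines: obv uptz ami emzxo iunsr hqnx fvgey vcxjl
Hunk 3: at line 2 remove [emzxo,iunsr] add [gors,roybg,lgjqd] -> 9 lines: obv uptz ami gors roybg lgjqd hqnx fvgey vcxjl
Hunk 4: at line 1 remove [uptz] add [cuy,bed] -> 10 lines: obv cuy bed ami gors roybg lgjqd hqnx fvgey vcxjl
Hunk 5: at line 2 remove [ami] add [pbx,kswmk,jilf] -> 12 lines: obv cuy bed pbx kswmk jilf gors roybg lgjqd hqnx fvgey vcxjl
Final line count: 12

Answer: 12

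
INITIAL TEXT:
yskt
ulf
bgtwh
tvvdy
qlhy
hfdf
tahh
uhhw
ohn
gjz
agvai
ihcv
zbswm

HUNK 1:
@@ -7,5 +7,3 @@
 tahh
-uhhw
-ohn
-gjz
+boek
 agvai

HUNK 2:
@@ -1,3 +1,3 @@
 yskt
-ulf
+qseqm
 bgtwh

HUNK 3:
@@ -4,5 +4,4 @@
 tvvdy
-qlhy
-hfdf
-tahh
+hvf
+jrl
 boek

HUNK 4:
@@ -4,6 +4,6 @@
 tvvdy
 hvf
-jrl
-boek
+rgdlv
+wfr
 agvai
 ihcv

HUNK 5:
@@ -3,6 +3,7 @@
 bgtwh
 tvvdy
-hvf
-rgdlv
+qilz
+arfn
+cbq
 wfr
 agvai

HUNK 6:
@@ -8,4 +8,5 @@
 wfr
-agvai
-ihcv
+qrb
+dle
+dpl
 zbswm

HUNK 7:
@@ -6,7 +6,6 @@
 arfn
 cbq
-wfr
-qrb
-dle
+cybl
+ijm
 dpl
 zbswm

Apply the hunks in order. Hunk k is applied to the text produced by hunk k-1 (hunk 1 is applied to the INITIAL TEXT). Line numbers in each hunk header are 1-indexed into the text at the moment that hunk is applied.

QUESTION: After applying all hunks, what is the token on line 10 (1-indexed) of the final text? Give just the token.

Hunk 1: at line 7 remove [uhhw,ohn,gjz] add [boek] -> 11 lines: yskt ulf bgtwh tvvdy qlhy hfdf tahh boek agvai ihcv zbswm
Hunk 2: at line 1 remove [ulf] add [qseqm] -> 11 lines: yskt qseqm bgtwh tvvdy qlhy hfdf tahh boek agvai ihcv zbswm
Hunk 3: at line 4 remove [qlhy,hfdf,tahh] add [hvf,jrl] -> 10 lines: yskt qseqm bgtwh tvvdy hvf jrl boek agvai ihcv zbswm
Hunk 4: at line 4 remove [jrl,boek] add [rgdlv,wfr] -> 10 lines: yskt qseqm bgtwh tvvdy hvf rgdlv wfr agvai ihcv zbswm
Hunk 5: at line 3 remove [hvf,rgdlv] add [qilz,arfn,cbq] -> 11 lines: yskt qseqm bgtwh tvvdy qilz arfn cbq wfr agvai ihcv zbswm
Hunk 6: at line 8 remove [agvai,ihcv] add [qrb,dle,dpl] -> 12 lines: yskt qseqm bgtwh tvvdy qilz arfn cbq wfr qrb dle dpl zbswm
Hunk 7: at line 6 remove [wfr,qrb,dle] add [cybl,ijm] -> 11 lines: yskt qseqm bgtwh tvvdy qilz arfn cbq cybl ijm dpl zbswm
Final line 10: dpl

Answer: dpl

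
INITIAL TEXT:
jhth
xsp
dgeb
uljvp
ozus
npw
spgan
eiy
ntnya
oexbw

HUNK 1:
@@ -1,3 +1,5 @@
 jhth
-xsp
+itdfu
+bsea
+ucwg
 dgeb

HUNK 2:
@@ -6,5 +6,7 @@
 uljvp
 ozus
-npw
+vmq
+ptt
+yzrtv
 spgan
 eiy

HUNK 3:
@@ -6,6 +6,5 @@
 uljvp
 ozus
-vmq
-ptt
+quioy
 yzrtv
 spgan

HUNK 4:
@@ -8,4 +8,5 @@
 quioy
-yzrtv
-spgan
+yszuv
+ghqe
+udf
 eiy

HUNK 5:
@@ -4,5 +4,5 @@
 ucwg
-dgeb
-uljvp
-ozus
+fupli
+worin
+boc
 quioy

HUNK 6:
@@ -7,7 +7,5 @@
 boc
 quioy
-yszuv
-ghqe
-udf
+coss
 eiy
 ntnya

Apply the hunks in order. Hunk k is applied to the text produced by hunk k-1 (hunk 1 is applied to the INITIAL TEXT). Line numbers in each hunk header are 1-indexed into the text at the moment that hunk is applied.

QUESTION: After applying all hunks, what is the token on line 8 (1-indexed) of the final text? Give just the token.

Answer: quioy

Derivation:
Hunk 1: at line 1 remove [xsp] add [itdfu,bsea,ucwg] -> 12 lines: jhth itdfu bsea ucwg dgeb uljvp ozus npw spgan eiy ntnya oexbw
Hunk 2: at line 6 remove [npw] add [vmq,ptt,yzrtv] -> 14 lines: jhth itdfu bsea ucwg dgeb uljvp ozus vmq ptt yzrtv spgan eiy ntnya oexbw
Hunk 3: at line 6 remove [vmq,ptt] add [quioy] -> 13 lines: jhth itdfu bsea ucwg dgeb uljvp ozus quioy yzrtv spgan eiy ntnya oexbw
Hunk 4: at line 8 remove [yzrtv,spgan] add [yszuv,ghqe,udf] -> 14 lines: jhth itdfu bsea ucwg dgeb uljvp ozus quioy yszuv ghqe udf eiy ntnya oexbw
Hunk 5: at line 4 remove [dgeb,uljvp,ozus] add [fupli,worin,boc] -> 14 lines: jhth itdfu bsea ucwg fupli worin boc quioy yszuv ghqe udf eiy ntnya oexbw
Hunk 6: at line 7 remove [yszuv,ghqe,udf] add [coss] -> 12 lines: jhth itdfu bsea ucwg fupli worin boc quioy coss eiy ntnya oexbw
Final line 8: quioy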